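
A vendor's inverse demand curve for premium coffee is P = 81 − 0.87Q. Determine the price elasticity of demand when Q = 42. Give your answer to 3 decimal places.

-1.217

At Q = 42, P = 81 − 0.87(42) = 44.46.
dP/dQ = −0.87, so dQ/dP = 1/(−0.87) = -1.149.
ε = (dQ/dP)(P/Q) = (-1.149)(44.46/42).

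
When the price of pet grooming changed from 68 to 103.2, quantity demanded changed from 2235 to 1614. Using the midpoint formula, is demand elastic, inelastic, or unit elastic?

inelastic

Arc ε ≈ -0.785.
|ε| = 0.78 < 1.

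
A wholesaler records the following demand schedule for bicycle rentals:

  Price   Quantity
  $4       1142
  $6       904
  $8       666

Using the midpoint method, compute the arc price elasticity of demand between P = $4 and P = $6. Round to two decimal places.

At P = 4, Q = 1142; at P = 6, Q = 904.
ΔQ = -238, ΔP = 2. Midpoints: P̄ = 5.00, Q̄ = 1023.0.
ε = (ΔQ/ΔP)(P̄/Q̄) = (-238/2)(5.00/1023.0).

-0.58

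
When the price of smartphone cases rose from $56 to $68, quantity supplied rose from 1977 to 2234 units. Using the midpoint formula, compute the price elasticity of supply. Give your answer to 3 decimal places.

0.631

ΔQ = 2234 − 1977 = 257; ΔP = 68 − 56 = 12.
Midpoints: P̄ = 62.00, Q̄ = 2105.5.
ε_s = (ΔQ/ΔP)(P̄/Q̄) = (257/12)(62.00/2105.5).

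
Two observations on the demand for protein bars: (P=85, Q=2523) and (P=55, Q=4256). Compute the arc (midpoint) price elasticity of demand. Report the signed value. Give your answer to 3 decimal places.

ΔQ = 4256 − 2523 = 1733; ΔP = 55 − 85 = -30.
Midpoints: P̄ = 70.00, Q̄ = 3389.5.
ε = (ΔQ/ΔP)(P̄/Q̄) = (1733/-30)(70.00/3389.5).

-1.193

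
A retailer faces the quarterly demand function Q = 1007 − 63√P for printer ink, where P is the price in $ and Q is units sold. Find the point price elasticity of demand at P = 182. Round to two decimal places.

-2.71

At P = 182, Q = 157.084.
dQ/dP = −63/(2√P) = -2.335.
ε = (dQ/dP)(P/Q) = (-2.335)(182/157.084).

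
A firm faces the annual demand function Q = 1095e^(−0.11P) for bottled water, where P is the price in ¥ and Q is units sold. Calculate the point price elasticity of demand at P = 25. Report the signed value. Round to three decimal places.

-2.750

At P = 25, Q = 70.001.
dQ/dP = −0.11·1095e^(−0.11P) = −0.11Q = -7.700.
ε = (dQ/dP)(P/Q) = (-7.700)(25/70.001).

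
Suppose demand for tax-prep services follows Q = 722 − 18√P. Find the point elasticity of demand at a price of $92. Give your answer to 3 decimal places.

-0.157

At P = 92, Q = 549.350.
dQ/dP = −18/(2√P) = -0.938.
ε = (dQ/dP)(P/Q) = (-0.938)(92/549.350).
|ε| < 1, so demand is inelastic at this price.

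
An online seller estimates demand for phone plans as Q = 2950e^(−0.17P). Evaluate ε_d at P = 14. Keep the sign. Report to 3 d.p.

-2.380

At P = 14, Q = 273.024.
dQ/dP = −0.17·2950e^(−0.17P) = −0.17Q = -46.414.
ε = (dQ/dP)(P/Q) = (-46.414)(14/273.024).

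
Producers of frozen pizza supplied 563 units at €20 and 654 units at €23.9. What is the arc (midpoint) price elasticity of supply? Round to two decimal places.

ΔQ = 654 − 563 = 91; ΔP = 23.9 − 20 = 3.9.
Midpoints: P̄ = 21.95, Q̄ = 608.5.
ε_s = (ΔQ/ΔP)(P̄/Q̄) = (91/3.9)(21.95/608.5).

0.84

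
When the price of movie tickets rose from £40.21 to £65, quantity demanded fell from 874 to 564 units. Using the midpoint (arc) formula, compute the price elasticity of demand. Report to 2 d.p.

ΔQ = 564 − 874 = -310; ΔP = 65 − 40.21 = 24.79.
Midpoints: P̄ = 52.61, Q̄ = 719.0.
ε = (ΔQ/ΔP)(P̄/Q̄) = (-310/24.79)(52.61/719.0).

-0.91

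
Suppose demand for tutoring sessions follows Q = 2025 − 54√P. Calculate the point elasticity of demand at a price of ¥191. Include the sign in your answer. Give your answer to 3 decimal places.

-0.292

At P = 191, Q = 1278.705.
dQ/dP = −54/(2√P) = -1.954.
ε = (dQ/dP)(P/Q) = (-1.954)(191/1278.705).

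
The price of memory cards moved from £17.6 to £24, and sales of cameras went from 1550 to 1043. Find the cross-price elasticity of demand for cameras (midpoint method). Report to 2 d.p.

-1.27

ΔQ_x = 1043 − 1550 = -507; ΔP_y = 24 − 17.6 = 6.4.
Midpoints: P̄_y = 20.80, Q̄_x = 1296.5.
ε_xy = (ΔQ_x/ΔP_y)(P̄_y/Q̄_x) = (-507/6.4)(20.80/1296.5).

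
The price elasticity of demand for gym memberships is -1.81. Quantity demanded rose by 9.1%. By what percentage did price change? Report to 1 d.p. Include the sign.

%ΔP ≈ %ΔQ / ε = (9.1%)/(-1.81) = -5.03%.

-5.0%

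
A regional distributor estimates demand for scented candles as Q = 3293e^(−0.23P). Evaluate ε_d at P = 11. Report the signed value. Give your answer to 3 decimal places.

At P = 11, Q = 262.317.
dQ/dP = −0.23·3293e^(−0.23P) = −0.23Q = -60.333.
ε = (dQ/dP)(P/Q) = (-60.333)(11/262.317).

-2.530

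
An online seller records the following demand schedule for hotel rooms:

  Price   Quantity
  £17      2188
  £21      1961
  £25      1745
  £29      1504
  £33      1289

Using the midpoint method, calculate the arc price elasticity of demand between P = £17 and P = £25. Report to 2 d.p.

-0.59

At P = 17, Q = 2188; at P = 25, Q = 1745.
ΔQ = -443, ΔP = 8. Midpoints: P̄ = 21.00, Q̄ = 1966.5.
ε = (ΔQ/ΔP)(P̄/Q̄) = (-443/8)(21.00/1966.5).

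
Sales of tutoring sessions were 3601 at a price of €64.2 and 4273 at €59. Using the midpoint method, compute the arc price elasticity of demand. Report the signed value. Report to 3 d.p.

ΔQ = 4273 − 3601 = 672; ΔP = 59 − 64.2 = -5.2.
Midpoints: P̄ = 61.60, Q̄ = 3937.0.
ε = (ΔQ/ΔP)(P̄/Q̄) = (672/-5.2)(61.60/3937.0).

-2.022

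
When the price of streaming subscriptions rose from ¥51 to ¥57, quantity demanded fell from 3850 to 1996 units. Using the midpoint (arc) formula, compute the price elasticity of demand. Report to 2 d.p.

-5.71

ΔQ = 1996 − 3850 = -1854; ΔP = 57 − 51 = 6.
Midpoints: P̄ = 54.00, Q̄ = 2923.0.
ε = (ΔQ/ΔP)(P̄/Q̄) = (-1854/6)(54.00/2923.0).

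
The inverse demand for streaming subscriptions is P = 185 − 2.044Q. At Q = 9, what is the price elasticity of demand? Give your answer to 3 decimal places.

At Q = 9, P = 185 − 2.044(9) = 166.60.
dP/dQ = −2.044, so dQ/dP = 1/(−2.044) = -0.489.
ε = (dQ/dP)(P/Q) = (-0.489)(166.60/9).

-9.057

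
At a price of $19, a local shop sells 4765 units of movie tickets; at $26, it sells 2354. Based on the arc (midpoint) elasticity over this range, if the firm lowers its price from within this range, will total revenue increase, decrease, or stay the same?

increase

Arc ε = (-2411/7)(22.50/3559.5) ≈ -2.177.
|ε| = 2.18 > 1, so demand is elastic. A price cut therefore raises total revenue.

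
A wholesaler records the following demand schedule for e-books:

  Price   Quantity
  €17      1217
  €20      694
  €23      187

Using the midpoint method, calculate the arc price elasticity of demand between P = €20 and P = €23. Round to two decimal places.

At P = 20, Q = 694; at P = 23, Q = 187.
ΔQ = -507, ΔP = 3. Midpoints: P̄ = 21.50, Q̄ = 440.5.
ε = (ΔQ/ΔP)(P̄/Q̄) = (-507/3)(21.50/440.5).

-8.25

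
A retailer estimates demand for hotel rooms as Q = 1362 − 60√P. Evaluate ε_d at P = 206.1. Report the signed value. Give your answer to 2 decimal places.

-0.86

At P = 206.1, Q = 500.629.
dQ/dP = −60/(2√P) = -2.090.
ε = (dQ/dP)(P/Q) = (-2.090)(206.1/500.629).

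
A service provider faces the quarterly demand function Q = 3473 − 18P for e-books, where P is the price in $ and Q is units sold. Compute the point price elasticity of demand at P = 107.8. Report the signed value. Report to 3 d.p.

-1.266

At P = 107.8, Q = 1532.600.
dQ/dP = −18.
ε = (dQ/dP)(P/Q) = (-18)(107.8/1532.600).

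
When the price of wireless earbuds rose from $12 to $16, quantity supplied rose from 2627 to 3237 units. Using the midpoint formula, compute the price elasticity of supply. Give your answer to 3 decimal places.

0.728

ΔQ = 3237 − 2627 = 610; ΔP = 16 − 12 = 4.
Midpoints: P̄ = 14.00, Q̄ = 2932.0.
ε_s = (ΔQ/ΔP)(P̄/Q̄) = (610/4)(14.00/2932.0).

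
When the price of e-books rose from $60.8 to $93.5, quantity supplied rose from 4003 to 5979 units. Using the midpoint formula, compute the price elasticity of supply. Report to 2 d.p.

0.93

ΔQ = 5979 − 4003 = 1976; ΔP = 93.5 − 60.8 = 32.7.
Midpoints: P̄ = 77.15, Q̄ = 4991.0.
ε_s = (ΔQ/ΔP)(P̄/Q̄) = (1976/32.7)(77.15/4991.0).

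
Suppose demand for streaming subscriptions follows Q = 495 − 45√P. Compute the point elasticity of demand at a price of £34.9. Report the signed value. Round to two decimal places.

At P = 34.9, Q = 229.157.
dQ/dP = −45/(2√P) = -3.809.
ε = (dQ/dP)(P/Q) = (-3.809)(34.9/229.157).
|ε| < 1, so demand is inelastic at this price.

-0.58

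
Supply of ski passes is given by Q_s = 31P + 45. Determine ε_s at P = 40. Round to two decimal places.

0.96

At P = 40, Q_s = 1285.
dQ_s/dP = 31.
ε_s = (dQ_s/dP)(P/Q_s) = (31)(40/1285).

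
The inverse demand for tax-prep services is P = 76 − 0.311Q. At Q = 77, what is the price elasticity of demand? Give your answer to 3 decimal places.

At Q = 77, P = 76 − 0.311(77) = 52.05.
dP/dQ = −0.311, so dQ/dP = 1/(−0.311) = -3.215.
ε = (dQ/dP)(P/Q) = (-3.215)(52.05/77).

-2.174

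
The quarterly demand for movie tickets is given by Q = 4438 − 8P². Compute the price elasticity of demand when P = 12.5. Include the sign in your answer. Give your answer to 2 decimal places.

At P = 12.5, Q = 3188.
dQ/dP = −16P = -200.
ε = (dQ/dP)(P/Q) = (-200)(12.5/3188).

-0.78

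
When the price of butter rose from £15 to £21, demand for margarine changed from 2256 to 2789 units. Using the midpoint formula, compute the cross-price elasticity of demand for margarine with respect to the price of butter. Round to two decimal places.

ΔQ_x = 2789 − 2256 = 533; ΔP_y = 21 − 15 = 6.
Midpoints: P̄_y = 18.00, Q̄_x = 2522.5.
ε_xy = (ΔQ_x/ΔP_y)(P̄_y/Q̄_x) = (533/6)(18.00/2522.5).

0.63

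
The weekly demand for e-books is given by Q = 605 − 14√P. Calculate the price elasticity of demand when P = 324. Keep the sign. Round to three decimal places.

At P = 324, Q = 353.
dQ/dP = −14/(2√P) = -0.389.
ε = (dQ/dP)(P/Q) = (-0.389)(324/353).
|ε| < 1, so demand is inelastic at this price.

-0.357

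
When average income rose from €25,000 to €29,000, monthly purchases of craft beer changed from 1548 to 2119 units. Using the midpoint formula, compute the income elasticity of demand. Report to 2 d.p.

2.10

ΔQ = 571, ΔI = 4000. Midpoints: Ī = 27,000, Q̄ = 1833.5.
ε_I = (ΔQ/ΔI)(Ī/Q̄) = (571/4000)(27000/1833.5).
ε_I > 0, so the good is normal.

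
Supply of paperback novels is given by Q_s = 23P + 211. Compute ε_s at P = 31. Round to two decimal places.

0.77

At P = 31, Q_s = 924.
dQ_s/dP = 23.
ε_s = (dQ_s/dP)(P/Q_s) = (23)(31/924).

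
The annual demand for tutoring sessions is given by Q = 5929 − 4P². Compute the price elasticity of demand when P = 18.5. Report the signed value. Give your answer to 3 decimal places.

At P = 18.5, Q = 4560.
dQ/dP = −8P = -148.
ε = (dQ/dP)(P/Q) = (-148)(18.5/4560).
|ε| < 1, so demand is inelastic at this price.

-0.600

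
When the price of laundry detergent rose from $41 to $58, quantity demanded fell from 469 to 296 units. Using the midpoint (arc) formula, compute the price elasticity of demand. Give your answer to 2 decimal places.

-1.32

ΔQ = 296 − 469 = -173; ΔP = 58 − 41 = 17.
Midpoints: P̄ = 49.50, Q̄ = 382.5.
ε = (ΔQ/ΔP)(P̄/Q̄) = (-173/17)(49.50/382.5).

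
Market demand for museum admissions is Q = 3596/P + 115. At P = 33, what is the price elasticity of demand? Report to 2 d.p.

-0.49

At P = 33, Q = 223.970.
dQ/dP = −3596/P² = -3.302.
ε = (dQ/dP)(P/Q) = (-3.302)(33/223.970).
|ε| < 1, so demand is inelastic at this price.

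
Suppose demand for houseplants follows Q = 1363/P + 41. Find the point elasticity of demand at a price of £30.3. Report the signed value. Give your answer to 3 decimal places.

-0.523

At P = 30.3, Q = 85.983.
dQ/dP = −1363/P² = -1.485.
ε = (dQ/dP)(P/Q) = (-1.485)(30.3/85.983).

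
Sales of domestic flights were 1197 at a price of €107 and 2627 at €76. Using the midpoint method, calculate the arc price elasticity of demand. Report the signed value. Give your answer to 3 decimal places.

ΔQ = 2627 − 1197 = 1430; ΔP = 76 − 107 = -31.
Midpoints: P̄ = 91.50, Q̄ = 1912.0.
ε = (ΔQ/ΔP)(P̄/Q̄) = (1430/-31)(91.50/1912.0).

-2.208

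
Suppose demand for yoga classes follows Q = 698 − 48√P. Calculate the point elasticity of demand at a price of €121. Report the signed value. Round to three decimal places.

-1.553

At P = 121, Q = 170.
dQ/dP = −48/(2√P) = -2.182.
ε = (dQ/dP)(P/Q) = (-2.182)(121/170).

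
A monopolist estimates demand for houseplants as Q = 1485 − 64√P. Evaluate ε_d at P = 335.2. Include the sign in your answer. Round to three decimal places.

-1.870

At P = 335.2, Q = 313.258.
dQ/dP = −64/(2√P) = -1.748.
ε = (dQ/dP)(P/Q) = (-1.748)(335.2/313.258).
|ε| > 1, so demand is elastic at this price.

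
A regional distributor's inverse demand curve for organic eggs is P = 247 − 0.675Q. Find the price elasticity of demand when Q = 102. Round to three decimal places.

-2.588

At Q = 102, P = 247 − 0.675(102) = 178.15.
dP/dQ = −0.675, so dQ/dP = 1/(−0.675) = -1.481.
ε = (dQ/dP)(P/Q) = (-1.481)(178.15/102).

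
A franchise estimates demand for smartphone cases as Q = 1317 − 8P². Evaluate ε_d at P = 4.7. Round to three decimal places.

-0.310

At P = 4.7, Q = 1140.280.
dQ/dP = −16P = -75.200.
ε = (dQ/dP)(P/Q) = (-75.200)(4.7/1140.280).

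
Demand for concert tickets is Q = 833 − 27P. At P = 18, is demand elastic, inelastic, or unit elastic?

elastic

Q = 347, dQ/dP = -27.
ε = (dQ/dP)(P/Q) ≈ -1.401.
|ε| = 1.40 > 1.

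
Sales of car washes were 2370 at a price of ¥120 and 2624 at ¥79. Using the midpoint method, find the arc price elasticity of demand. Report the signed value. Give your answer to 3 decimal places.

-0.247

ΔQ = 2624 − 2370 = 254; ΔP = 79 − 120 = -41.
Midpoints: P̄ = 99.50, Q̄ = 2497.0.
ε = (ΔQ/ΔP)(P̄/Q̄) = (254/-41)(99.50/2497.0).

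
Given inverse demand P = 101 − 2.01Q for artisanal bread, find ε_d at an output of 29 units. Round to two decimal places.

At Q = 29, P = 101 − 2.01(29) = 42.71.
dP/dQ = −2.01, so dQ/dP = 1/(−2.01) = -0.498.
ε = (dQ/dP)(P/Q) = (-0.498)(42.71/29).

-0.73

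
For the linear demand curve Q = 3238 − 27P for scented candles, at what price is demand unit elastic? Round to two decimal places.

59.96

For linear demand Q = a − bP, ε = −bP/(a − bP). |ε| = 1 when bP = a − bP, i.e. P = a/(2b).
P = 3238/(2·27) = 3238/54 = 59.9630.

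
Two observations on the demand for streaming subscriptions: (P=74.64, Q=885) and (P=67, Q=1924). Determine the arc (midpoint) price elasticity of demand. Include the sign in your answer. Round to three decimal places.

-6.857

ΔQ = 1924 − 885 = 1039; ΔP = 67 − 74.64 = -7.64.
Midpoints: P̄ = 70.82, Q̄ = 1404.5.
ε = (ΔQ/ΔP)(P̄/Q̄) = (1039/-7.64)(70.82/1404.5).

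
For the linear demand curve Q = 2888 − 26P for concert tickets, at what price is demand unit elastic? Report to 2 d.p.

For linear demand Q = a − bP, ε = −bP/(a − bP). |ε| = 1 when bP = a − bP, i.e. P = a/(2b).
P = 2888/(2·26) = 2888/52 = 55.5385.

55.54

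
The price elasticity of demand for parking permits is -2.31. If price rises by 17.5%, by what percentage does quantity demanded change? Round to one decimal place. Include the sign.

-40.4%

%ΔQ ≈ ε × %ΔP = (-2.31)(17.5%) = -40.43%.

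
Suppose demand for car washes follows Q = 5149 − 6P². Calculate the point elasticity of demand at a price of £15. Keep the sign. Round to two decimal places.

At P = 15, Q = 3799.
dQ/dP = −12P = -180.
ε = (dQ/dP)(P/Q) = (-180)(15/3799).

-0.71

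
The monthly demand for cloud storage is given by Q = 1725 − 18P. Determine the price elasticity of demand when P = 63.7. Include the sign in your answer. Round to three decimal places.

At P = 63.7, Q = 578.400.
dQ/dP = −18.
ε = (dQ/dP)(P/Q) = (-18)(63.7/578.400).
|ε| > 1, so demand is elastic at this price.

-1.982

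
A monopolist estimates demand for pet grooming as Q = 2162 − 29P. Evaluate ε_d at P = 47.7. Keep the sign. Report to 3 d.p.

At P = 47.7, Q = 778.700.
dQ/dP = −29.
ε = (dQ/dP)(P/Q) = (-29)(47.7/778.700).
|ε| > 1, so demand is elastic at this price.

-1.776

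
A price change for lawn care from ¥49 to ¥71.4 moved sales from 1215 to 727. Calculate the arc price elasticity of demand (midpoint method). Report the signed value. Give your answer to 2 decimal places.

ΔQ = 727 − 1215 = -488; ΔP = 71.4 − 49 = 22.4.
Midpoints: P̄ = 60.20, Q̄ = 971.0.
ε = (ΔQ/ΔP)(P̄/Q̄) = (-488/22.4)(60.20/971.0).

-1.35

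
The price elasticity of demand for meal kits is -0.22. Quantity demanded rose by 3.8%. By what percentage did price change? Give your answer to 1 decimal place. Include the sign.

-17.3%

%ΔP ≈ %ΔQ / ε = (3.8%)/(-0.22) = -17.27%.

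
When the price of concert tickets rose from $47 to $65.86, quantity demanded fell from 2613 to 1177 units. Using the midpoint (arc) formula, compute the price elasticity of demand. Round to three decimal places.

ΔQ = 1177 − 2613 = -1436; ΔP = 65.86 − 47 = 18.86.
Midpoints: P̄ = 56.43, Q̄ = 1895.0.
ε = (ΔQ/ΔP)(P̄/Q̄) = (-1436/18.86)(56.43/1895.0).

-2.267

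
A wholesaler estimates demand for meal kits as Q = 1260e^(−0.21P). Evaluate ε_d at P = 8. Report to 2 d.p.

At P = 8, Q = 234.831.
dQ/dP = −0.21·1260e^(−0.21P) = −0.21Q = -49.315.
ε = (dQ/dP)(P/Q) = (-49.315)(8/234.831).
|ε| > 1, so demand is elastic at this price.

-1.68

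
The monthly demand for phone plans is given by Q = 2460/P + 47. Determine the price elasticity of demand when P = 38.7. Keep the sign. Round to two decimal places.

-0.57

At P = 38.7, Q = 110.566.
dQ/dP = −2460/P² = -1.643.
ε = (dQ/dP)(P/Q) = (-1.643)(38.7/110.566).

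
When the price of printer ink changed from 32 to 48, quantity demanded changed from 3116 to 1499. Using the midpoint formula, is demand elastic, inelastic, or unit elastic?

elastic

Arc ε ≈ -1.752.
|ε| = 1.75 > 1.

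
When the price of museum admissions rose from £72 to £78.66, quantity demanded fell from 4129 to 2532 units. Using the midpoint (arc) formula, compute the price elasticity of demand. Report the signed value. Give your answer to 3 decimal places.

-5.424

ΔQ = 2532 − 4129 = -1597; ΔP = 78.66 − 72 = 6.66.
Midpoints: P̄ = 75.33, Q̄ = 3330.5.
ε = (ΔQ/ΔP)(P̄/Q̄) = (-1597/6.66)(75.33/3330.5).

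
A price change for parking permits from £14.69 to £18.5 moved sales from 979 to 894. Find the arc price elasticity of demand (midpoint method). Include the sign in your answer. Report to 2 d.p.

ΔQ = 894 − 979 = -85; ΔP = 18.5 − 14.69 = 3.81.
Midpoints: P̄ = 16.59, Q̄ = 936.5.
ε = (ΔQ/ΔP)(P̄/Q̄) = (-85/3.81)(16.59/936.5).

-0.40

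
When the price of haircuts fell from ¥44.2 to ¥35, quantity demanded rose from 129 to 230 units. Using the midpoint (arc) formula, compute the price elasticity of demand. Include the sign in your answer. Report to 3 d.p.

ΔQ = 230 − 129 = 101; ΔP = 35 − 44.2 = -9.2.
Midpoints: P̄ = 39.60, Q̄ = 179.5.
ε = (ΔQ/ΔP)(P̄/Q̄) = (101/-9.2)(39.60/179.5).

-2.422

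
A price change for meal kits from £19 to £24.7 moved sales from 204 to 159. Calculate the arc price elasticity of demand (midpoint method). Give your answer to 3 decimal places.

-0.950

ΔQ = 159 − 204 = -45; ΔP = 24.7 − 19 = 5.7.
Midpoints: P̄ = 21.85, Q̄ = 181.5.
ε = (ΔQ/ΔP)(P̄/Q̄) = (-45/5.7)(21.85/181.5).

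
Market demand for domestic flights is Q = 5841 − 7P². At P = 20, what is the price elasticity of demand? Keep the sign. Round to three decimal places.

At P = 20, Q = 3041.
dQ/dP = −14P = -280.
ε = (dQ/dP)(P/Q) = (-280)(20/3041).
|ε| > 1, so demand is elastic at this price.

-1.841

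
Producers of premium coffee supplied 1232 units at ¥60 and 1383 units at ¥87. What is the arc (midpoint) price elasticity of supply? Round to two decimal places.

ΔQ = 1383 − 1232 = 151; ΔP = 87 − 60 = 27.
Midpoints: P̄ = 73.50, Q̄ = 1307.5.
ε_s = (ΔQ/ΔP)(P̄/Q̄) = (151/27)(73.50/1307.5).

0.31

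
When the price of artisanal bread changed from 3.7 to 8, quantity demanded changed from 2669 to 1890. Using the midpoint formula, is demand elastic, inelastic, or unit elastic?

Arc ε ≈ -0.465.
|ε| = 0.46 < 1.

inelastic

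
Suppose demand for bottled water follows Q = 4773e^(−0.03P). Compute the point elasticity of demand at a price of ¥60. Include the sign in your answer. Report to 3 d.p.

At P = 60, Q = 788.972.
dQ/dP = −0.03·4773e^(−0.03P) = −0.03Q = -23.669.
ε = (dQ/dP)(P/Q) = (-23.669)(60/788.972).

-1.800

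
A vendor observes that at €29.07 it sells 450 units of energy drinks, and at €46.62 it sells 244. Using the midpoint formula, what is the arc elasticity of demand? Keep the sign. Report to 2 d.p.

ΔQ = 244 − 450 = -206; ΔP = 46.62 − 29.07 = 17.55.
Midpoints: P̄ = 37.84, Q̄ = 347.0.
ε = (ΔQ/ΔP)(P̄/Q̄) = (-206/17.55)(37.84/347.0).

-1.28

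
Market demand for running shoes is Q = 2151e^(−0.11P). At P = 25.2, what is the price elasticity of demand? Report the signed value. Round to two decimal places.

-2.77

At P = 25.2, Q = 134.517.
dQ/dP = −0.11·2151e^(−0.11P) = −0.11Q = -14.797.
ε = (dQ/dP)(P/Q) = (-14.797)(25.2/134.517).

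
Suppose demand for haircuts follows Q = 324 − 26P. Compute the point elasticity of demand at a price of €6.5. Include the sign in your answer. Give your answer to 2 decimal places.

-1.09

At P = 6.5, Q = 155.
dQ/dP = −26.
ε = (dQ/dP)(P/Q) = (-26)(6.5/155).
|ε| > 1, so demand is elastic at this price.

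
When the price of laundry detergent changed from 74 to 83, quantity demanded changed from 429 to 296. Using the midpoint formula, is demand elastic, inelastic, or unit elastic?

elastic

Arc ε ≈ -3.200.
|ε| = 3.20 > 1.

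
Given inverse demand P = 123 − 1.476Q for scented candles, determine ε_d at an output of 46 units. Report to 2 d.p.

At Q = 46, P = 123 − 1.476(46) = 55.10.
dP/dQ = −1.476, so dQ/dP = 1/(−1.476) = -0.678.
ε = (dQ/dP)(P/Q) = (-0.678)(55.10/46).

-0.81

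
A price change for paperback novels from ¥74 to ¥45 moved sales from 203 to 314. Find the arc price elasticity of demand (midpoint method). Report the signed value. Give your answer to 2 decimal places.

ΔQ = 314 − 203 = 111; ΔP = 45 − 74 = -29.
Midpoints: P̄ = 59.50, Q̄ = 258.5.
ε = (ΔQ/ΔP)(P̄/Q̄) = (111/-29)(59.50/258.5).

-0.88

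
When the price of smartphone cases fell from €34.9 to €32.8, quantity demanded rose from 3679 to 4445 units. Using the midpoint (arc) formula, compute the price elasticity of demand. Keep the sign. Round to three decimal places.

ΔQ = 4445 − 3679 = 766; ΔP = 32.8 − 34.9 = -2.1.
Midpoints: P̄ = 33.85, Q̄ = 4062.0.
ε = (ΔQ/ΔP)(P̄/Q̄) = (766/-2.1)(33.85/4062.0).

-3.040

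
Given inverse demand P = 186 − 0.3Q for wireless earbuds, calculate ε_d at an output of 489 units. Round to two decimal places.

-0.27

At Q = 489, P = 186 − 0.3(489) = 39.30.
dP/dQ = −0.3, so dQ/dP = 1/(−0.3) = -3.333.
ε = (dQ/dP)(P/Q) = (-3.333)(39.30/489).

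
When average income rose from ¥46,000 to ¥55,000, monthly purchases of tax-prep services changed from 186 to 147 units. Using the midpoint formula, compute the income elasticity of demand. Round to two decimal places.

ΔQ = -39, ΔI = 9000. Midpoints: Ī = 50,500, Q̄ = 166.5.
ε_I = (ΔQ/ΔI)(Ī/Q̄) = (-39/9000)(50500/166.5).
ε_I < 0, so the good is inferior.

-1.31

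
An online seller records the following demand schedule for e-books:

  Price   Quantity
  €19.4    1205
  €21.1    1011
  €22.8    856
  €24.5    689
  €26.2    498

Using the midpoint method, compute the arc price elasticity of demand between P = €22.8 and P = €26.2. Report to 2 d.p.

-3.81

At P = 22.8, Q = 856; at P = 26.2, Q = 498.
ΔQ = -358, ΔP = 3.4. Midpoints: P̄ = 24.50, Q̄ = 677.0.
ε = (ΔQ/ΔP)(P̄/Q̄) = (-358/3.4)(24.50/677.0).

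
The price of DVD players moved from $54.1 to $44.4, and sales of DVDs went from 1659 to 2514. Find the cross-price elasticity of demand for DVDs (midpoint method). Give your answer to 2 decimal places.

-2.08

ΔQ_x = 2514 − 1659 = 855; ΔP_y = 44.4 − 54.1 = -9.7.
Midpoints: P̄_y = 49.25, Q̄_x = 2086.5.
ε_xy = (ΔQ_x/ΔP_y)(P̄_y/Q̄_x) = (855/-9.7)(49.25/2086.5).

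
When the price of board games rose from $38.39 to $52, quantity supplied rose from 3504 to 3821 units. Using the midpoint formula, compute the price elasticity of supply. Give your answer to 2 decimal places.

ΔQ = 3821 − 3504 = 317; ΔP = 52 − 38.39 = 13.61.
Midpoints: P̄ = 45.20, Q̄ = 3662.5.
ε_s = (ΔQ/ΔP)(P̄/Q̄) = (317/13.61)(45.20/3662.5).

0.29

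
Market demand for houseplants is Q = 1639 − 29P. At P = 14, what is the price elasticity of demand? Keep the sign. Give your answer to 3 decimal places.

-0.329

At P = 14, Q = 1233.
dQ/dP = −29.
ε = (dQ/dP)(P/Q) = (-29)(14/1233).
|ε| < 1, so demand is inelastic at this price.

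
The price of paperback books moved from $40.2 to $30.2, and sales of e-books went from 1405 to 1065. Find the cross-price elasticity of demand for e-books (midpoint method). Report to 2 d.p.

ΔQ_x = 1065 − 1405 = -340; ΔP_y = 30.2 − 40.2 = -10.0.
Midpoints: P̄_y = 35.20, Q̄_x = 1235.0.
ε_xy = (ΔQ_x/ΔP_y)(P̄_y/Q̄_x) = (-340/-10.0)(35.20/1235.0).

0.97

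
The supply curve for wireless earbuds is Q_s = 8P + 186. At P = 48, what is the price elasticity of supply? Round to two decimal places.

At P = 48, Q_s = 570.
dQ_s/dP = 8.
ε_s = (dQ_s/dP)(P/Q_s) = (8)(48/570).

0.67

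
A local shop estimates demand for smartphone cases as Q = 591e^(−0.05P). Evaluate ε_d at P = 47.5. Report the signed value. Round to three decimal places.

-2.375

At P = 47.5, Q = 54.972.
dQ/dP = −0.05·591e^(−0.05P) = −0.05Q = -2.749.
ε = (dQ/dP)(P/Q) = (-2.749)(47.5/54.972).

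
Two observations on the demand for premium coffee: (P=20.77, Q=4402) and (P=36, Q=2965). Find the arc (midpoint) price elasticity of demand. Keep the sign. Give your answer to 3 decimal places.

ΔQ = 2965 − 4402 = -1437; ΔP = 36 − 20.77 = 15.23.
Midpoints: P̄ = 28.38, Q̄ = 3683.5.
ε = (ΔQ/ΔP)(P̄/Q̄) = (-1437/15.23)(28.38/3683.5).

-0.727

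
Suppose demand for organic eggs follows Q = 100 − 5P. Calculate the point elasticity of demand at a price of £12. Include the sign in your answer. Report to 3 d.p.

-1.500

At P = 12, Q = 40.
dQ/dP = −5.
ε = (dQ/dP)(P/Q) = (-5)(12/40).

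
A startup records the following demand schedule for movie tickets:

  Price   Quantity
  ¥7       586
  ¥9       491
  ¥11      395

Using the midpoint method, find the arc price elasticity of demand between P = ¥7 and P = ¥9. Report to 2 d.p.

At P = 7, Q = 586; at P = 9, Q = 491.
ΔQ = -95, ΔP = 2. Midpoints: P̄ = 8.00, Q̄ = 538.5.
ε = (ΔQ/ΔP)(P̄/Q̄) = (-95/2)(8.00/538.5).

-0.71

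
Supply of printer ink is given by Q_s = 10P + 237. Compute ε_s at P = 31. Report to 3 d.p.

At P = 31, Q_s = 547.
dQ_s/dP = 10.
ε_s = (dQ_s/dP)(P/Q_s) = (10)(31/547).

0.567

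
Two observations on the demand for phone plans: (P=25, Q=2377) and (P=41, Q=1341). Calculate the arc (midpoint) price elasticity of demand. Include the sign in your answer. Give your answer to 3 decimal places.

ΔQ = 1341 − 2377 = -1036; ΔP = 41 − 25 = 16.
Midpoints: P̄ = 33.00, Q̄ = 1859.0.
ε = (ΔQ/ΔP)(P̄/Q̄) = (-1036/16)(33.00/1859.0).

-1.149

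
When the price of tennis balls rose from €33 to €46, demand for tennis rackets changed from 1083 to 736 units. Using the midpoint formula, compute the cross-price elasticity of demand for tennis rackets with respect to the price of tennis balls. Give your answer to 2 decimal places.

-1.16

ΔQ_x = 736 − 1083 = -347; ΔP_y = 46 − 33 = 13.
Midpoints: P̄_y = 39.50, Q̄_x = 909.5.
ε_xy = (ΔQ_x/ΔP_y)(P̄_y/Q̄_x) = (-347/13)(39.50/909.5).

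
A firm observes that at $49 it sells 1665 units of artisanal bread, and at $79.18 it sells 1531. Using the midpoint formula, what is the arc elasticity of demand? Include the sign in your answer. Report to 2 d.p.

ΔQ = 1531 − 1665 = -134; ΔP = 79.18 − 49 = 30.18.
Midpoints: P̄ = 64.09, Q̄ = 1598.0.
ε = (ΔQ/ΔP)(P̄/Q̄) = (-134/30.18)(64.09/1598.0).

-0.18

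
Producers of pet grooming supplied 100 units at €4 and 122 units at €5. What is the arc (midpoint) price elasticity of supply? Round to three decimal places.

ΔQ = 122 − 100 = 22; ΔP = 5 − 4 = 1.
Midpoints: P̄ = 4.50, Q̄ = 111.0.
ε_s = (ΔQ/ΔP)(P̄/Q̄) = (22/1)(4.50/111.0).

0.892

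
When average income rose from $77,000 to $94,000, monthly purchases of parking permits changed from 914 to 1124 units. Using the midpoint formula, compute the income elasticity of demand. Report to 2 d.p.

1.04

ΔQ = 210, ΔI = 17000. Midpoints: Ī = 85,500, Q̄ = 1019.0.
ε_I = (ΔQ/ΔI)(Ī/Q̄) = (210/17000)(85500/1019.0).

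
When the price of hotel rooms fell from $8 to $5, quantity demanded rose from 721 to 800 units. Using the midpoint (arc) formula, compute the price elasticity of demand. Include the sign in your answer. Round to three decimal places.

ΔQ = 800 − 721 = 79; ΔP = 5 − 8 = -3.
Midpoints: P̄ = 6.50, Q̄ = 760.5.
ε = (ΔQ/ΔP)(P̄/Q̄) = (79/-3)(6.50/760.5).

-0.225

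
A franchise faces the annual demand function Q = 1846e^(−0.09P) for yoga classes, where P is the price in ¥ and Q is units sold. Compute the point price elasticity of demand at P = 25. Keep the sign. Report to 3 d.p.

-2.250

At P = 25, Q = 194.567.
dQ/dP = −0.09·1846e^(−0.09P) = −0.09Q = -17.511.
ε = (dQ/dP)(P/Q) = (-17.511)(25/194.567).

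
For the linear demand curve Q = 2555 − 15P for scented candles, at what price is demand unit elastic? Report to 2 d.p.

85.17

For linear demand Q = a − bP, ε = −bP/(a − bP). |ε| = 1 when bP = a − bP, i.e. P = a/(2b).
P = 2555/(2·15) = 2555/30 = 85.1667.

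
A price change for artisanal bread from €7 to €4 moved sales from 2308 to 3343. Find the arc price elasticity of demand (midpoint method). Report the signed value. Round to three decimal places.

-0.672

ΔQ = 3343 − 2308 = 1035; ΔP = 4 − 7 = -3.
Midpoints: P̄ = 5.50, Q̄ = 2825.5.
ε = (ΔQ/ΔP)(P̄/Q̄) = (1035/-3)(5.50/2825.5).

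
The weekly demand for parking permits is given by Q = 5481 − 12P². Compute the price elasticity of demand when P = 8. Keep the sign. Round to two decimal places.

At P = 8, Q = 4713.
dQ/dP = −24P = -192.
ε = (dQ/dP)(P/Q) = (-192)(8/4713).

-0.33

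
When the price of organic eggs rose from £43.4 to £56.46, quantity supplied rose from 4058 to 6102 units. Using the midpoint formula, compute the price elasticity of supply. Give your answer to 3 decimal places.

1.538

ΔQ = 6102 − 4058 = 2044; ΔP = 56.46 − 43.4 = 13.06.
Midpoints: P̄ = 49.93, Q̄ = 5080.0.
ε_s = (ΔQ/ΔP)(P̄/Q̄) = (2044/13.06)(49.93/5080.0).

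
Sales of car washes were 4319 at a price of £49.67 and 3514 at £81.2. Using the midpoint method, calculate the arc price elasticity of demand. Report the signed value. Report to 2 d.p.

-0.43

ΔQ = 3514 − 4319 = -805; ΔP = 81.2 − 49.67 = 31.53.
Midpoints: P̄ = 65.44, Q̄ = 3916.5.
ε = (ΔQ/ΔP)(P̄/Q̄) = (-805/31.53)(65.44/3916.5).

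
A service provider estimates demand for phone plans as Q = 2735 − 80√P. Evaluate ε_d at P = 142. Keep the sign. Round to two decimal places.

-0.27

At P = 142, Q = 1781.690.
dQ/dP = −80/(2√P) = -3.357.
ε = (dQ/dP)(P/Q) = (-3.357)(142/1781.690).
|ε| < 1, so demand is inelastic at this price.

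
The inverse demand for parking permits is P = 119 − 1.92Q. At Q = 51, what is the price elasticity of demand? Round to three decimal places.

At Q = 51, P = 119 − 1.92(51) = 21.08.
dP/dQ = −1.92, so dQ/dP = 1/(−1.92) = -0.521.
ε = (dQ/dP)(P/Q) = (-0.521)(21.08/51).

-0.215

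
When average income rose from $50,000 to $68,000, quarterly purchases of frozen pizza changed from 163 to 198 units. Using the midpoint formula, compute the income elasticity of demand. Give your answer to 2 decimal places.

ΔQ = 35, ΔI = 18000. Midpoints: Ī = 59,000, Q̄ = 180.5.
ε_I = (ΔQ/ΔI)(Ī/Q̄) = (35/18000)(59000/180.5).
ε_I > 0, so the good is normal.

0.64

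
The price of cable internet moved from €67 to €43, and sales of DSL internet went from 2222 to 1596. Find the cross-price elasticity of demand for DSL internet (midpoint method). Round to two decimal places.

ΔQ_x = 1596 − 2222 = -626; ΔP_y = 43 − 67 = -24.
Midpoints: P̄_y = 55.00, Q̄_x = 1909.0.
ε_xy = (ΔQ_x/ΔP_y)(P̄_y/Q̄_x) = (-626/-24)(55.00/1909.0).
ε_xy > 0, so the goods are substitutes.

0.75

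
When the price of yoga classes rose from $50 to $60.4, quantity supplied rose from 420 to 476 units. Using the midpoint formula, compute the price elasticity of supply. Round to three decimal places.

0.663

ΔQ = 476 − 420 = 56; ΔP = 60.4 − 50 = 10.4.
Midpoints: P̄ = 55.20, Q̄ = 448.0.
ε_s = (ΔQ/ΔP)(P̄/Q̄) = (56/10.4)(55.20/448.0).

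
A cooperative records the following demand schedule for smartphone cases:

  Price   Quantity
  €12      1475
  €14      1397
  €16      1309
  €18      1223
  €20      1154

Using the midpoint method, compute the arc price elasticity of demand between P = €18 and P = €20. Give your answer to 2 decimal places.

-0.55

At P = 18, Q = 1223; at P = 20, Q = 1154.
ΔQ = -69, ΔP = 2. Midpoints: P̄ = 19.00, Q̄ = 1188.5.
ε = (ΔQ/ΔP)(P̄/Q̄) = (-69/2)(19.00/1188.5).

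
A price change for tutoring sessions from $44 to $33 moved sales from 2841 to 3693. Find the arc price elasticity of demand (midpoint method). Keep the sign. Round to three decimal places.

-0.913

ΔQ = 3693 − 2841 = 852; ΔP = 33 − 44 = -11.
Midpoints: P̄ = 38.50, Q̄ = 3267.0.
ε = (ΔQ/ΔP)(P̄/Q̄) = (852/-11)(38.50/3267.0).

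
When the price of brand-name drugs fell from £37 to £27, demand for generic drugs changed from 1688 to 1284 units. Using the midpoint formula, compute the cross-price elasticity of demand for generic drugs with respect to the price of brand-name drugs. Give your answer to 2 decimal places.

ΔQ_x = 1284 − 1688 = -404; ΔP_y = 27 − 37 = -10.
Midpoints: P̄_y = 32.00, Q̄_x = 1486.0.
ε_xy = (ΔQ_x/ΔP_y)(P̄_y/Q̄_x) = (-404/-10)(32.00/1486.0).

0.87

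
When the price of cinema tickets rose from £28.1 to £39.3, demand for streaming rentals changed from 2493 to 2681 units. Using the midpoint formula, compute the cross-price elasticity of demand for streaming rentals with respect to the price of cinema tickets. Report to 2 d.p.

0.22

ΔQ_x = 2681 − 2493 = 188; ΔP_y = 39.3 − 28.1 = 11.2.
Midpoints: P̄_y = 33.70, Q̄_x = 2587.0.
ε_xy = (ΔQ_x/ΔP_y)(P̄_y/Q̄_x) = (188/11.2)(33.70/2587.0).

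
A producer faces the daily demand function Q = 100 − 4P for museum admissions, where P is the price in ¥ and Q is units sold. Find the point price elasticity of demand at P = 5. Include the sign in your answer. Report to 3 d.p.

-0.250

At P = 5, Q = 80.
dQ/dP = −4.
ε = (dQ/dP)(P/Q) = (-4)(5/80).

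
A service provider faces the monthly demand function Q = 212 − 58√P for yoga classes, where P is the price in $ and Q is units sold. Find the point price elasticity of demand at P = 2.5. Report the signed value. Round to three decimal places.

-0.381

At P = 2.5, Q = 120.294.
dQ/dP = −58/(2√P) = -18.341.
ε = (dQ/dP)(P/Q) = (-18.341)(2.5/120.294).
|ε| < 1, so demand is inelastic at this price.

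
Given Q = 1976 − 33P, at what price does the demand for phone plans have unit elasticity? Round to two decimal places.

For linear demand Q = a − bP, ε = −bP/(a − bP). |ε| = 1 when bP = a − bP, i.e. P = a/(2b).
P = 1976/(2·33) = 1976/66 = 29.9394.

29.94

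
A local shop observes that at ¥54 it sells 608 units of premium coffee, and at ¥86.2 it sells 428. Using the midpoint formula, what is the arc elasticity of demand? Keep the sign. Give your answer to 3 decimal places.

ΔQ = 428 − 608 = -180; ΔP = 86.2 − 54 = 32.2.
Midpoints: P̄ = 70.10, Q̄ = 518.0.
ε = (ΔQ/ΔP)(P̄/Q̄) = (-180/32.2)(70.10/518.0).

-0.756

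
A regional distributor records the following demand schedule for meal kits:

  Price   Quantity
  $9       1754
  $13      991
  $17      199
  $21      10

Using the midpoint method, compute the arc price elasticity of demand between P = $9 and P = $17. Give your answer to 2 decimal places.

-2.59

At P = 9, Q = 1754; at P = 17, Q = 199.
ΔQ = -1555, ΔP = 8. Midpoints: P̄ = 13.00, Q̄ = 976.5.
ε = (ΔQ/ΔP)(P̄/Q̄) = (-1555/8)(13.00/976.5).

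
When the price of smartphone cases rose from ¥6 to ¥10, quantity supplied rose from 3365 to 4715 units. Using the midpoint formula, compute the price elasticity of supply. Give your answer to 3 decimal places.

ΔQ = 4715 − 3365 = 1350; ΔP = 10 − 6 = 4.
Midpoints: P̄ = 8.00, Q̄ = 4040.0.
ε_s = (ΔQ/ΔP)(P̄/Q̄) = (1350/4)(8.00/4040.0).

0.668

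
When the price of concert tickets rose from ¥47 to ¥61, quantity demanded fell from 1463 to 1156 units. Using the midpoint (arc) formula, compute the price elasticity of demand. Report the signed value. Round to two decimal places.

-0.90

ΔQ = 1156 − 1463 = -307; ΔP = 61 − 47 = 14.
Midpoints: P̄ = 54.00, Q̄ = 1309.5.
ε = (ΔQ/ΔP)(P̄/Q̄) = (-307/14)(54.00/1309.5).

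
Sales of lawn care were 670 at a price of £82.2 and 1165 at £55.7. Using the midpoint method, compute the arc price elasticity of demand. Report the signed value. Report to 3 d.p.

ΔQ = 1165 − 670 = 495; ΔP = 55.7 − 82.2 = -26.5.
Midpoints: P̄ = 68.95, Q̄ = 917.5.
ε = (ΔQ/ΔP)(P̄/Q̄) = (495/-26.5)(68.95/917.5).

-1.404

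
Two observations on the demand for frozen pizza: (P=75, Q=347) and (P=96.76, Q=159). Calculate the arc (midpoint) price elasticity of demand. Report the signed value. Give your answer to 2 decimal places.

ΔQ = 159 − 347 = -188; ΔP = 96.76 − 75 = 21.76.
Midpoints: P̄ = 85.88, Q̄ = 253.0.
ε = (ΔQ/ΔP)(P̄/Q̄) = (-188/21.76)(85.88/253.0).

-2.93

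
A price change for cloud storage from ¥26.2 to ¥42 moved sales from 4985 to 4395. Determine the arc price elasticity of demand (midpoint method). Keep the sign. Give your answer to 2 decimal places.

ΔQ = 4395 − 4985 = -590; ΔP = 42 − 26.2 = 15.8.
Midpoints: P̄ = 34.10, Q̄ = 4690.0.
ε = (ΔQ/ΔP)(P̄/Q̄) = (-590/15.8)(34.10/4690.0).

-0.27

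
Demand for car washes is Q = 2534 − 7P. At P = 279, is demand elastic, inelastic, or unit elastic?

elastic

Q = 581, dQ/dP = -7.
ε = (dQ/dP)(P/Q) ≈ -3.361.
|ε| = 3.36 > 1.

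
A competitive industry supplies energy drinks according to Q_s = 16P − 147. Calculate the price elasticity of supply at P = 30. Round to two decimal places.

1.44

At P = 30, Q_s = 333.
dQ_s/dP = 16.
ε_s = (dQ_s/dP)(P/Q_s) = (16)(30/333).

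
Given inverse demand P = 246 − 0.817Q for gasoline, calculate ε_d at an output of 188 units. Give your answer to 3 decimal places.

At Q = 188, P = 246 − 0.817(188) = 92.40.
dP/dQ = −0.817, so dQ/dP = 1/(−0.817) = -1.224.
ε = (dQ/dP)(P/Q) = (-1.224)(92.40/188).

-0.602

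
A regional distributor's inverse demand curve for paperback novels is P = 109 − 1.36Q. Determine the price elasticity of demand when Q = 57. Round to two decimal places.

At Q = 57, P = 109 − 1.36(57) = 31.48.
dP/dQ = −1.36, so dQ/dP = 1/(−1.36) = -0.735.
ε = (dQ/dP)(P/Q) = (-0.735)(31.48/57).

-0.41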